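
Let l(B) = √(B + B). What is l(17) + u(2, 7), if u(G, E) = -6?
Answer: -6 + √34 ≈ -0.16905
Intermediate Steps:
l(B) = √2*√B (l(B) = √(2*B) = √2*√B)
l(17) + u(2, 7) = √2*√17 - 6 = √34 - 6 = -6 + √34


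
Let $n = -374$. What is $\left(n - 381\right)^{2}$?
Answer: $570025$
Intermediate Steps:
$\left(n - 381\right)^{2} = \left(-374 - 381\right)^{2} = \left(-755\right)^{2} = 570025$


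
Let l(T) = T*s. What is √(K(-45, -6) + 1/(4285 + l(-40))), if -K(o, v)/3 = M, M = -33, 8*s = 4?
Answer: 2*√450209135/4265 ≈ 9.9499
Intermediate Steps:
s = ½ (s = (⅛)*4 = ½ ≈ 0.50000)
K(o, v) = 99 (K(o, v) = -3*(-33) = 99)
l(T) = T/2 (l(T) = T*(½) = T/2)
√(K(-45, -6) + 1/(4285 + l(-40))) = √(99 + 1/(4285 + (½)*(-40))) = √(99 + 1/(4285 - 20)) = √(99 + 1/4265) = √(422236/4265) = 2*√450209135/4265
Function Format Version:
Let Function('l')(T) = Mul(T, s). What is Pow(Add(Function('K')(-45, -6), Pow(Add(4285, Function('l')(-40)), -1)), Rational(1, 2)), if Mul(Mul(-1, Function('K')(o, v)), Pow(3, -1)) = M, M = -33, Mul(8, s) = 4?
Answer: Mul(Rational(2, 4265), Pow(450209135, Rational(1, 2))) ≈ 9.9499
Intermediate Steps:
s = Rational(1, 2) (s = Mul(Rational(1, 8), 4) = Rational(1, 2) ≈ 0.50000)
Function('K')(o, v) = 99 (Function('K')(o, v) = Mul(-3, -33) = 99)
Function('l')(T) = Mul(Rational(1, 2), T) (Function('l')(T) = Mul(T, Rational(1, 2)) = Mul(Rational(1, 2), T))
Pow(Add(Function('K')(-45, -6), Pow(Add(4285, Function('l')(-40)), -1)), Rational(1, 2)) = Pow(Add(99, Pow(Add(4285, Mul(Rational(1, 2), -40)), -1)), Rational(1, 2)) = Pow(Add(99, Pow(Add(4285, -20), -1)), Rational(1, 2)) = Pow(Add(99, Pow(4265, -1)), Rational(1, 2)) = Pow(Add(99, Rational(1, 4265)), Rational(1, 2)) = Pow(Rational(422236, 4265), Rational(1, 2)) = Mul(Rational(2, 4265), Pow(450209135, Rational(1, 2)))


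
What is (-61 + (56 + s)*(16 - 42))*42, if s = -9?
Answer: -53886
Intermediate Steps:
(-61 + (56 + s)*(16 - 42))*42 = (-61 + (56 - 9)*(16 - 42))*42 = (-61 + 47*(-26))*42 = (-61 - 1222)*42 = -1283*42 = -53886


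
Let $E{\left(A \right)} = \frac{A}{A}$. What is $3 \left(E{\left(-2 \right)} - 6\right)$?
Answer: $-15$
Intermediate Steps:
$E{\left(A \right)} = 1$
$3 \left(E{\left(-2 \right)} - 6\right) = 3 \left(1 - 6\right) = 3 \left(-5\right) = -15$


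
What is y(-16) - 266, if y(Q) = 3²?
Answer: -257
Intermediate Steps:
y(Q) = 9
y(-16) - 266 = 9 - 266 = -257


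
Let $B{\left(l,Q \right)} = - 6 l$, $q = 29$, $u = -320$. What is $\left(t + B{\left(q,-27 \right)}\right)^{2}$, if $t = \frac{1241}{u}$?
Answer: $\frac{3240000241}{102400} \approx 31641.0$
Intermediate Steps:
$t = - \frac{1241}{320}$ ($t = \frac{1241}{-320} = 1241 \left(- \frac{1}{320}\right) = - \frac{1241}{320} \approx -3.8781$)
$\left(t + B{\left(q,-27 \right)}\right)^{2} = \left(- \frac{1241}{320} - 174\right)^{2} = \left(- \frac{56921}{320}\right)^{2} = \frac{3240000241}{102400}$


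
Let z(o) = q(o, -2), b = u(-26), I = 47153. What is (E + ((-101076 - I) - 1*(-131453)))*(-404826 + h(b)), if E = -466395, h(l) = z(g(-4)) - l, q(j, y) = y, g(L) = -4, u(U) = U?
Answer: 195588587142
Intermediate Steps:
b = -26
z(o) = -2
h(l) = -2 - l
(E + ((-101076 - I) - 1*(-131453)))*(-404826 + h(b)) = (-466395 + ((-101076 - 1*47153) - 1*(-131453)))*(-404826 + (-2 - 1*(-26))) = (-466395 + ((-101076 - 47153) + 131453))*(-404826 + (-2 + 26)) = (-466395 + (-148229 + 131453))*(-404826 + 24) = (-466395 - 16776)*(-404802) = -483171*(-404802) = 195588587142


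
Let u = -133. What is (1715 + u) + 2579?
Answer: 4161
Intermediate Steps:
(1715 + u) + 2579 = (1715 - 133) + 2579 = 1582 + 2579 = 4161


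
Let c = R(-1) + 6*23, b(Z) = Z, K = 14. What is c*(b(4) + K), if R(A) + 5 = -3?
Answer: 2340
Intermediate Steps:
R(A) = -8 (R(A) = -5 - 3 = -8)
c = 130 (c = -8 + 6*23 = -8 + 138 = 130)
c*(b(4) + K) = 130*(4 + 14) = 130*18 = 2340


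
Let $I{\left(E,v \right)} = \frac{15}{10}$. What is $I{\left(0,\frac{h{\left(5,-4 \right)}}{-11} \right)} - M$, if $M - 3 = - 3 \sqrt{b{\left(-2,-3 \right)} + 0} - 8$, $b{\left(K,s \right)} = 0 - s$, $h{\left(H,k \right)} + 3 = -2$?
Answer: $\frac{13}{2} + 3 \sqrt{3} \approx 11.696$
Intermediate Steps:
$h{\left(H,k \right)} = -5$ ($h{\left(H,k \right)} = -3 - 2 = -5$)
$b{\left(K,s \right)} = - s$
$I{\left(E,v \right)} = \frac{3}{2}$ ($I{\left(E,v \right)} = 15 \cdot \frac{1}{10} = \frac{3}{2}$)
$M = -5 - 3 \sqrt{3}$ ($M = 3 - \left(8 + 3 \sqrt{\left(-1\right) \left(-3\right) + 0}\right) = 3 - \left(8 + 3 \sqrt{3 + 0}\right) = 3 - \left(8 + 3 \sqrt{3}\right) = -5 - 3 \sqrt{3} \approx -10.196$)
$I{\left(0,\frac{h{\left(5,-4 \right)}}{-11} \right)} - M = \frac{3}{2} - \left(-5 - 3 \sqrt{3}\right) = \frac{3}{2} + \left(5 + 3 \sqrt{3}\right) = \frac{13}{2} + 3 \sqrt{3}$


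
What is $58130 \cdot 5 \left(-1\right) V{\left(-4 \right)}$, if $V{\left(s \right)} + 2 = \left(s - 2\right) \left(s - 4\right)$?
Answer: $-13369900$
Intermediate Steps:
$V{\left(s \right)} = -2 + \left(-4 + s\right) \left(-2 + s\right)$ ($V{\left(s \right)} = -2 + \left(s - 2\right) \left(s - 4\right) = -2 + \left(-2 + s\right) \left(-4 + s\right) = -2 + \left(-4 + s\right) \left(-2 + s\right)$)
$58130 \cdot 5 \left(-1\right) V{\left(-4 \right)} = 58130 \cdot 5 \left(-1\right) \left(6 + \left(-4\right)^{2} - -24\right) = 58130 \left(- 5 \left(6 + 16 + 24\right)\right) = 58130 \left(\left(-5\right) 46\right) = 58130 \left(-230\right) = -13369900$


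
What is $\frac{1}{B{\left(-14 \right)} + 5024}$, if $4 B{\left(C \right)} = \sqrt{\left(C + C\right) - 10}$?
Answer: $\frac{40192}{201924627} - \frac{2 i \sqrt{38}}{201924627} \approx 0.00019904 - 6.1057 \cdot 10^{-8} i$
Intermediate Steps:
$B{\left(C \right)} = \frac{\sqrt{-10 + 2 C}}{4}$ ($B{\left(C \right)} = \frac{\sqrt{\left(C + C\right) - 10}}{4} = \frac{\sqrt{2 C - 10}}{4} = \frac{\sqrt{-10 + 2 C}}{4}$)
$\frac{1}{B{\left(-14 \right)} + 5024} = \frac{1}{\frac{\sqrt{-10 + 2 \left(-14\right)}}{4} + 5024} = \frac{1}{\frac{\sqrt{-10 - 28}}{4} + 5024} = \frac{1}{\frac{\sqrt{-38}}{4} + 5024} = \frac{1}{\frac{i \sqrt{38}}{4} + 5024} = \frac{1}{5024 + \frac{i \sqrt{38}}{4}}$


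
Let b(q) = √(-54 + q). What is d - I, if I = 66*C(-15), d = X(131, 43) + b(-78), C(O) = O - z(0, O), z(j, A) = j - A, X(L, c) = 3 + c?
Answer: 2026 + 2*I*√33 ≈ 2026.0 + 11.489*I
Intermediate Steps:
C(O) = 2*O (C(O) = O - (0 - O) = O - (-1)*O = O + O = 2*O)
d = 46 + 2*I*√33 (d = (3 + 43) + √(-54 - 78) = 46 + √(-132) = 46 + 2*I*√33 ≈ 46.0 + 11.489*I)
I = -1980 (I = 66*(2*(-15)) = 66*(-30) = -1980)
d - I = (46 + 2*I*√33) - 1*(-1980) = (46 + 2*I*√33) + 1980 = 2026 + 2*I*√33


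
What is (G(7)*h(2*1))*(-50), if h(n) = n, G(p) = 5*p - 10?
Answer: -2500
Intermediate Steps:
G(p) = -10 + 5*p
(G(7)*h(2*1))*(-50) = ((-10 + 5*7)*(2*1))*(-50) = ((-10 + 35)*2)*(-50) = (25*2)*(-50) = 50*(-50) = -2500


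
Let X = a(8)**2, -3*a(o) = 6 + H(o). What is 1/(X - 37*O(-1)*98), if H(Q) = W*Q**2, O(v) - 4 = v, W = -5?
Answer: 9/694 ≈ 0.012968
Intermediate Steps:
O(v) = 4 + v
H(Q) = -5*Q**2
a(o) = -2 + 5*o**2/3 (a(o) = -(6 - 5*o**2)/3 = -2 + 5*o**2/3)
X = 98596/9 (X = (-2 + (5/3)*8**2)**2 = (-2 + (5/3)*64)**2 = (-2 + 320/3)**2 = (314/3)**2 = 98596/9 ≈ 10955.)
1/(X - 37*O(-1)*98) = 1/(98596/9 - 37*(4 - 1)*98) = 1/(98596/9 - 37*3*98) = 1/(98596/9 - 111*98) = 1/(98596/9 - 10878) = 1/(694/9) = 9/694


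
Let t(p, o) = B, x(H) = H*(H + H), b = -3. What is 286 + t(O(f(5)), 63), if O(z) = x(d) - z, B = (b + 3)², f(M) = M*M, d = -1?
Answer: 286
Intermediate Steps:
x(H) = 2*H² (x(H) = H*(2*H) = 2*H²)
f(M) = M²
B = 0 (B = (-3 + 3)² = 0² = 0)
O(z) = 2 - z (O(z) = 2*(-1)² - z = 2*1 - z = 2 - z)
t(p, o) = 0
286 + t(O(f(5)), 63) = 286 + 0 = 286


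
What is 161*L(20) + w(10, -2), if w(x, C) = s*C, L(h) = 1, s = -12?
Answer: 185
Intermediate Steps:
w(x, C) = -12*C
161*L(20) + w(10, -2) = 161*1 - 12*(-2) = 161 + 24 = 185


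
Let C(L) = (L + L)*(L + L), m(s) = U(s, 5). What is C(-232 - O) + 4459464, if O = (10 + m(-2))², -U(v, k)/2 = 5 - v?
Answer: 4705480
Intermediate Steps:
U(v, k) = -10 + 2*v (U(v, k) = -2*(5 - v) = -10 + 2*v)
m(s) = -10 + 2*s
O = 16 (O = (10 + (-10 + 2*(-2)))² = (10 + (-10 - 4))² = (10 - 14)² = (-4)² = 16)
C(L) = 4*L² (C(L) = (2*L)*(2*L) = 4*L²)
C(-232 - O) + 4459464 = 4*(-232 - 1*16)² + 4459464 = 4*(-232 - 16)² + 4459464 = 4*(-248)² + 4459464 = 4*61504 + 4459464 = 246016 + 4459464 = 4705480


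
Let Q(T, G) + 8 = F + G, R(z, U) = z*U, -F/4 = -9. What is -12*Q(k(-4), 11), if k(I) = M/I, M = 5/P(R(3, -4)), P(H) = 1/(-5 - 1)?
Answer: -468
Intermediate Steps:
F = 36 (F = -4*(-9) = 36)
R(z, U) = U*z
P(H) = -⅙ (P(H) = 1/(-6) = -⅙)
M = -30 (M = 5/(-⅙) = 5*(-6) = -30)
k(I) = -30/I
Q(T, G) = 28 + G (Q(T, G) = -8 + (36 + G) = 28 + G)
-12*Q(k(-4), 11) = -12*(28 + 11) = -12*39 = -468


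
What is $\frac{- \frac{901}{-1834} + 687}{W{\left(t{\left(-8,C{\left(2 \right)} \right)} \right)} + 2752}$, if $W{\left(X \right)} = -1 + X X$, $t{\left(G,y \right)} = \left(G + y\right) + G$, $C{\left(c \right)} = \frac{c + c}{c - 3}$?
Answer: $\frac{1260859}{5778934} \approx 0.21818$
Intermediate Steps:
$C{\left(c \right)} = \frac{2 c}{-3 + c}$
$t{\left(G,y \right)} = y + 2 G$
$W{\left(X \right)} = -1 + X^{2}$
$\frac{- \frac{901}{-1834} + 687}{W{\left(t{\left(-8,C{\left(2 \right)} \right)} \right)} + 2752} = \frac{- \frac{901}{-1834} + 687}{\left(-1 + \left(2 \cdot 2 \frac{1}{-3 + 2} + 2 \left(-8\right)\right)^{2}\right) + 2752} = \frac{\left(-901\right) \left(- \frac{1}{1834}\right) + 687}{\left(-1 + \left(2 \cdot 2 \frac{1}{-1} - 16\right)^{2}\right) + 2752} = \frac{\frac{901}{1834} + 687}{\left(-1 + \left(2 \cdot 2 \left(-1\right) - 16\right)^{2}\right) + 2752} = \frac{1260859}{1834 \left(\left(-1 + \left(-4 - 16\right)^{2}\right) + 2752\right)} = \frac{1260859}{1834 \left(\left(-1 + \left(-20\right)^{2}\right) + 2752\right)} = \frac{1260859}{1834 \left(\left(-1 + 400\right) + 2752\right)} = \frac{1260859}{1834 \left(399 + 2752\right)} = \frac{1260859}{1834 \cdot 3151} = \frac{1260859}{1834} \cdot \frac{1}{3151} = \frac{1260859}{5778934}$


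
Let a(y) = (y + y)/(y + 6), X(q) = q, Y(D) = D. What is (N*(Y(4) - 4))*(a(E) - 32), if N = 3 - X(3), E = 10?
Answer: 0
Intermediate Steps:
N = 0 (N = 3 - 1*3 = 3 - 3 = 0)
a(y) = 2*y/(6 + y) (a(y) = (2*y)/(6 + y) = 2*y/(6 + y))
(N*(Y(4) - 4))*(a(E) - 32) = (0*(4 - 4))*(2*10/(6 + 10) - 32) = (0*0)*(2*10/16 - 32) = 0*(2*10*(1/16) - 32) = 0*(5/4 - 32) = 0*(-123/4) = 0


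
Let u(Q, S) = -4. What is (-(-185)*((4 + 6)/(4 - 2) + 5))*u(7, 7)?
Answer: -7400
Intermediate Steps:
(-(-185)*((4 + 6)/(4 - 2) + 5))*u(7, 7) = -(-185)*((4 + 6)/(4 - 2) + 5)*(-4) = -(-185)*(10/2 + 5)*(-4) = -(-185)*(10*(½) + 5)*(-4) = -(-185)*(5 + 5)*(-4) = -(-185)*10*(-4) = -37*(-50)*(-4) = 1850*(-4) = -7400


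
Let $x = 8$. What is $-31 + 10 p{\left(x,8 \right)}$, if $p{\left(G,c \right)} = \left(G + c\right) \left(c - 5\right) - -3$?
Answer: $479$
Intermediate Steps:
$p{\left(G,c \right)} = 3 + \left(-5 + c\right) \left(G + c\right)$ ($p{\left(G,c \right)} = \left(G + c\right) \left(-5 + c\right) + 3 = \left(-5 + c\right) \left(G + c\right) + 3 = 3 + \left(-5 + c\right) \left(G + c\right)$)
$-31 + 10 p{\left(x,8 \right)} = -31 + 10 \left(3 + 8^{2} - 40 - 40 + 8 \cdot 8\right) = -31 + 10 \left(3 + 64 - 40 - 40 + 64\right) = -31 + 10 \cdot 51 = -31 + 510 = 479$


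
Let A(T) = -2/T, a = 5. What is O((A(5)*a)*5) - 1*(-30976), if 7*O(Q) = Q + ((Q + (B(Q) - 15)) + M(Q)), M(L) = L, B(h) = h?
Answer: 216777/7 ≈ 30968.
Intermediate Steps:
O(Q) = -15/7 + 4*Q/7 (O(Q) = (Q + ((Q + (Q - 15)) + Q))/7 = (Q + ((Q + (-15 + Q)) + Q))/7 = (Q + ((-15 + 2*Q) + Q))/7 = (Q + (-15 + 3*Q))/7 = (-15 + 4*Q)/7 = -15/7 + 4*Q/7)
O((A(5)*a)*5) - 1*(-30976) = (-15/7 + 4*((-2/5*5)*5)/7) - 1*(-30976) = (-15/7 + 4*((-2*⅕*5)*5)/7) + 30976 = (-15/7 + 4*(-⅖*5*5)/7) + 30976 = (-15/7 + 4*(-2*5)/7) + 30976 = (-15/7 + (4/7)*(-10)) + 30976 = (-15/7 - 40/7) + 30976 = -55/7 + 30976 = 216777/7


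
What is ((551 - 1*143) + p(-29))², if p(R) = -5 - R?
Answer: 186624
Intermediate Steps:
((551 - 1*143) + p(-29))² = ((551 - 1*143) + (-5 - 1*(-29)))² = ((551 - 143) + (-5 + 29))² = (408 + 24)² = 432² = 186624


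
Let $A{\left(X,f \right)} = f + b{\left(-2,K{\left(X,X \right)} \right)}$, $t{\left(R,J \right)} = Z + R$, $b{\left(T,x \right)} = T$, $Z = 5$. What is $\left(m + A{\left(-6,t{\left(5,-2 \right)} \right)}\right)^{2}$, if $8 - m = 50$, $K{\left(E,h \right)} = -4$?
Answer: $1156$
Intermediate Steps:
$m = -42$ ($m = 8 - 50 = -42$)
$t{\left(R,J \right)} = 5 + R$
$A{\left(X,f \right)} = -2 + f$ ($A{\left(X,f \right)} = f - 2 = -2 + f$)
$\left(m + A{\left(-6,t{\left(5,-2 \right)} \right)}\right)^{2} = \left(-42 + \left(-2 + \left(5 + 5\right)\right)\right)^{2} = \left(-42 + \left(-2 + 10\right)\right)^{2} = \left(-42 + 8\right)^{2} = \left(-34\right)^{2} = 1156$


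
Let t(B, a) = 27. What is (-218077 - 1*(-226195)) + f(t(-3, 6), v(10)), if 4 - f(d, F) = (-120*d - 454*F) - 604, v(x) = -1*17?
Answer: 4248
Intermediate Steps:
v(x) = -17
f(d, F) = 608 + 120*d + 454*F (f(d, F) = 4 - ((-120*d - 454*F) - 604) = 4 - ((-454*F - 120*d) - 604) = 4 - (-604 - 454*F - 120*d) = 4 + (604 + 120*d + 454*F) = 608 + 120*d + 454*F)
(-218077 - 1*(-226195)) + f(t(-3, 6), v(10)) = (-218077 - 1*(-226195)) + (608 + 120*27 + 454*(-17)) = (-218077 + 226195) + (608 + 3240 - 7718) = 8118 - 3870 = 4248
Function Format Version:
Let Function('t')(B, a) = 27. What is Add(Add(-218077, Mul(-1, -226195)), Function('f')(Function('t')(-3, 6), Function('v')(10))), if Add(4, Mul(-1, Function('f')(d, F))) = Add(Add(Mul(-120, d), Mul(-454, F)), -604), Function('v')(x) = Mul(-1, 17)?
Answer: 4248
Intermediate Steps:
Function('v')(x) = -17
Function('f')(d, F) = Add(608, Mul(120, d), Mul(454, F)) (Function('f')(d, F) = Add(4, Mul(-1, Add(Add(Mul(-120, d), Mul(-454, F)), -604))) = Add(4, Mul(-1, Add(Add(Mul(-454, F), Mul(-120, d)), -604))) = Add(4, Mul(-1, Add(-604, Mul(-454, F), Mul(-120, d)))) = Add(4, Add(604, Mul(120, d), Mul(454, F))) = Add(608, Mul(120, d), Mul(454, F)))
Add(Add(-218077, Mul(-1, -226195)), Function('f')(Function('t')(-3, 6), Function('v')(10))) = Add(Add(-218077, Mul(-1, -226195)), Add(608, Mul(120, 27), Mul(454, -17))) = Add(Add(-218077, 226195), Add(608, 3240, -7718)) = Add(8118, -3870) = 4248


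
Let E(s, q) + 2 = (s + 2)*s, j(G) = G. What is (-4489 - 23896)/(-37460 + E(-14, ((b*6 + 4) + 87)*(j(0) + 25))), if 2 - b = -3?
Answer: 28385/37294 ≈ 0.76111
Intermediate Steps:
b = 5 (b = 2 - 1*(-3) = 2 + 3 = 5)
E(s, q) = -2 + s*(2 + s) (E(s, q) = -2 + (s + 2)*s = -2 + (2 + s)*s = -2 + s*(2 + s))
(-4489 - 23896)/(-37460 + E(-14, ((b*6 + 4) + 87)*(j(0) + 25))) = (-4489 - 23896)/(-37460 + (-2 + (-14)² + 2*(-14))) = -28385/(-37460 + (-2 + 196 - 28)) = -28385/(-37460 + 166) = -28385/(-37294) = -28385*(-1/37294) = 28385/37294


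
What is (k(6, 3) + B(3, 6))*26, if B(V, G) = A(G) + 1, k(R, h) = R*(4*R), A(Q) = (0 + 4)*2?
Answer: 3978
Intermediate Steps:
A(Q) = 8 (A(Q) = 4*2 = 8)
k(R, h) = 4*R²
B(V, G) = 9 (B(V, G) = 8 + 1 = 9)
(k(6, 3) + B(3, 6))*26 = (4*6² + 9)*26 = (4*36 + 9)*26 = (144 + 9)*26 = 153*26 = 3978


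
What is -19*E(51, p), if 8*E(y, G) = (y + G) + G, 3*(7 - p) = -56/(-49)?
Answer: -25631/168 ≈ -152.57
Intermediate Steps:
p = 139/21 (p = 7 - (-56)/(3*(-49)) = 7 - (-56)*(-1)/(3*49) = 7 - 1/3*8/7 = 7 - 8/21 = 139/21 ≈ 6.6190)
E(y, G) = G/4 + y/8 (E(y, G) = ((y + G) + G)/8 = ((G + y) + G)/8 = (y + 2*G)/8 = G/4 + y/8)
-19*E(51, p) = -19*((1/4)*(139/21) + (1/8)*51) = -19*(139/84 + 51/8) = -19*1349/168 = -25631/168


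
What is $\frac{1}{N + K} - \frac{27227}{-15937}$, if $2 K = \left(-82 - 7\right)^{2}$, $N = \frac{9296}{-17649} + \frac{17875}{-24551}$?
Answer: $\frac{93432006990638825}{54681227793425569} \approx 1.7087$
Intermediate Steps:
$N = - \frac{543701971}{433300599}$ ($N = 9296 \left(- \frac{1}{17649}\right) + 17875 \left(- \frac{1}{24551}\right) = - \frac{9296}{17649} - \frac{17875}{24551} = - \frac{543701971}{433300599} \approx -1.2548$)
$K = \frac{7921}{2}$ ($K = \frac{\left(-82 - 7\right)^{2}}{2} = \frac{\left(-89\right)^{2}}{2} = \frac{1}{2} \cdot 7921 = \frac{7921}{2} \approx 3960.5$)
$\frac{1}{N + K} - \frac{27227}{-15937} = \frac{1}{- \frac{543701971}{433300599} + \frac{7921}{2}} - \frac{27227}{-15937} = \frac{1}{\frac{3431086640737}{866601198}} - 27227 \left(- \frac{1}{15937}\right) = \frac{866601198}{3431086640737} - - \frac{27227}{15937} = \frac{866601198}{3431086640737} + \frac{27227}{15937} = \frac{93432006990638825}{54681227793425569}$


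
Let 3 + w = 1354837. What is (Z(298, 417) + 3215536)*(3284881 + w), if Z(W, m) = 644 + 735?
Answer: 14925568779225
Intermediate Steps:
w = 1354834 (w = -3 + 1354837 = 1354834)
Z(W, m) = 1379
(Z(298, 417) + 3215536)*(3284881 + w) = (1379 + 3215536)*(3284881 + 1354834) = 3216915*4639715 = 14925568779225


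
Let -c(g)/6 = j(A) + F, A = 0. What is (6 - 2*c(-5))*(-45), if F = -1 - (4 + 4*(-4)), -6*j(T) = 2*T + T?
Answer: -6210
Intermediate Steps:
j(T) = -T/2 (j(T) = -(2*T + T)/6 = -T/2)
F = 11 (F = -1 - (4 - 16) = -1 - 1*(-12) = -1 + 12 = 11)
c(g) = -66 (c(g) = -6*(-½*0 + 11) = -6*(0 + 11) = -6*11 = -66)
(6 - 2*c(-5))*(-45) = (6 - 2*(-66))*(-45) = (6 + 132)*(-45) = 138*(-45) = -6210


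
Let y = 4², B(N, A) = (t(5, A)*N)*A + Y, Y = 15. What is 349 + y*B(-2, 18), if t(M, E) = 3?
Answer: -1139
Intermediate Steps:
B(N, A) = 15 + 3*A*N (B(N, A) = (3*N)*A + 15 = 3*A*N + 15 = 15 + 3*A*N)
y = 16
349 + y*B(-2, 18) = 349 + 16*(15 + 3*18*(-2)) = 349 + 16*(15 - 108) = 349 + 16*(-93) = 349 - 1488 = -1139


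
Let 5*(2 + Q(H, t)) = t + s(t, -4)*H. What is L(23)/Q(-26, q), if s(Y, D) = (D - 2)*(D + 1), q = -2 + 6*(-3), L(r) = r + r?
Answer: -115/249 ≈ -0.46185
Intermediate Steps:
L(r) = 2*r
q = -20 (q = -2 - 18 = -20)
s(Y, D) = (1 + D)*(-2 + D) (s(Y, D) = (-2 + D)*(1 + D) = (1 + D)*(-2 + D))
Q(H, t) = -2 + t/5 + 18*H/5 (Q(H, t) = -2 + (t + (-2 + (-4)² - 1*(-4))*H)/5 = -2 + (t + (-2 + 16 + 4)*H)/5 = -2 + (t + 18*H)/5 = -2 + (t/5 + 18*H/5) = -2 + t/5 + 18*H/5)
L(23)/Q(-26, q) = (2*23)/(-2 + (⅕)*(-20) + (18/5)*(-26)) = 46/(-2 - 4 - 468/5) = 46/(-498/5) = 46*(-5/498) = -115/249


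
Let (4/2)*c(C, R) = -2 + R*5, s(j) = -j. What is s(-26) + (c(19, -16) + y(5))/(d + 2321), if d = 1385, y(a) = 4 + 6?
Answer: 96325/3706 ≈ 25.992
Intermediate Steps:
y(a) = 10
c(C, R) = -1 + 5*R/2 (c(C, R) = (-2 + R*5)/2 = (-2 + 5*R)/2 = -1 + 5*R/2)
s(-26) + (c(19, -16) + y(5))/(d + 2321) = -1*(-26) + ((-1 + (5/2)*(-16)) + 10)/(1385 + 2321) = 26 + ((-1 - 40) + 10)/3706 = 26 + (-41 + 10)*(1/3706) = 26 - 31*1/3706 = 26 - 31/3706 = 96325/3706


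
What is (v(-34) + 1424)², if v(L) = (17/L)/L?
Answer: 9376629889/4624 ≈ 2.0278e+6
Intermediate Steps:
v(L) = 17/L²
(v(-34) + 1424)² = (17/(-34)² + 1424)² = (17*(1/1156) + 1424)² = (1/68 + 1424)² = (96833/68)² = 9376629889/4624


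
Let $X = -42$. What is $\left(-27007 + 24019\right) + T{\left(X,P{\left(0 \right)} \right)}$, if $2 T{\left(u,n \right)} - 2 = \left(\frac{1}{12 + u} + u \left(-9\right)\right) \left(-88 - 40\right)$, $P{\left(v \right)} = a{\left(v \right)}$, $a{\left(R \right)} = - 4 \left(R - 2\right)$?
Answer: $- \frac{407653}{15} \approx -27177.0$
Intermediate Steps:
$a{\left(R \right)} = 8 - 4 R$ ($a{\left(R \right)} = - 4 \left(-2 + R\right) = 8 - 4 R$)
$P{\left(v \right)} = 8 - 4 v$
$T{\left(u,n \right)} = 1 - \frac{64}{12 + u} + 576 u$ ($T{\left(u,n \right)} = 1 + \frac{\left(\frac{1}{12 + u} + u \left(-9\right)\right) \left(-88 - 40\right)}{2} = 1 + \frac{\left(\frac{1}{12 + u} - 9 u\right) \left(-128\right)}{2} = 1 + \frac{- \frac{128}{12 + u} + 1152 u}{2} = 1 + \left(- \frac{64}{12 + u} + 576 u\right) = 1 - \frac{64}{12 + u} + 576 u$)
$\left(-27007 + 24019\right) + T{\left(X,P{\left(0 \right)} \right)} = \left(-27007 + 24019\right) + \frac{-52 + 576 \left(-42\right)^{2} + 6913 \left(-42\right)}{12 - 42} = -2988 + \frac{-52 + 576 \cdot 1764 - 290346}{-30} = -2988 - \frac{-52 + 1016064 - 290346}{30} = -2988 - \frac{362833}{15} = - \frac{407653}{15}$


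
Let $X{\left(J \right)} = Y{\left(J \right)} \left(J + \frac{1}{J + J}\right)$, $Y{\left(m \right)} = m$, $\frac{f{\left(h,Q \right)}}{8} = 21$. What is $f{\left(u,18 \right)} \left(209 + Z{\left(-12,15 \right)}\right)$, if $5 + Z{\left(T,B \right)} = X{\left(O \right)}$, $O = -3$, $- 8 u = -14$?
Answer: $35868$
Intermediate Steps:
$u = \frac{7}{4}$ ($u = \left(- \frac{1}{8}\right) \left(-14\right) = \frac{7}{4} \approx 1.75$)
$f{\left(h,Q \right)} = 168$ ($f{\left(h,Q \right)} = 8 \cdot 21 = 168$)
$X{\left(J \right)} = J \left(J + \frac{1}{2 J}\right)$ ($X{\left(J \right)} = J \left(J + \frac{1}{J + J}\right) = J \left(J + \frac{1}{2 J}\right)$)
$Z{\left(T,B \right)} = \frac{9}{2}$ ($Z{\left(T,B \right)} = -5 + \left(\frac{1}{2} + \left(-3\right)^{2}\right) = -5 + \left(\frac{1}{2} + 9\right) = -5 + \frac{19}{2} = \frac{9}{2}$)
$f{\left(u,18 \right)} \left(209 + Z{\left(-12,15 \right)}\right) = 168 \left(209 + \frac{9}{2}\right) = 168 \cdot \frac{427}{2} = 35868$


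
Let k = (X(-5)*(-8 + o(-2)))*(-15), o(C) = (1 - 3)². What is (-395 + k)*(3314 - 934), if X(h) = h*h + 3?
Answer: 3058300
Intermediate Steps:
o(C) = 4 (o(C) = (-2)² = 4)
X(h) = 3 + h² (X(h) = h² + 3 = 3 + h²)
k = 1680 (k = ((3 + (-5)²)*(-8 + 4))*(-15) = ((3 + 25)*(-4))*(-15) = (28*(-4))*(-15) = -112*(-15) = 1680)
(-395 + k)*(3314 - 934) = (-395 + 1680)*(3314 - 934) = 1285*2380 = 3058300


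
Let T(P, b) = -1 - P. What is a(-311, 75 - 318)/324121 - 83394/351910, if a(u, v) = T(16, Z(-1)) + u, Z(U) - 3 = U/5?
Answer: -13572586577/57030710555 ≈ -0.23799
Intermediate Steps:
Z(U) = 3 + U/5
a(u, v) = -17 + u (a(u, v) = (-1 - 1*16) + u = (-1 - 16) + u = -17 + u)
a(-311, 75 - 318)/324121 - 83394/351910 = (-17 - 311)/324121 - 83394/351910 = -328*1/324121 - 83394*1/351910 = -328/324121 - 41697/175955 = -13572586577/57030710555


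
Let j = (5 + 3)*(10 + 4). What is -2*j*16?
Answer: -3584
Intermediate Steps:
j = 112 (j = 8*14 = 112)
-2*j*16 = -2*112*16 = -224*16 = -3584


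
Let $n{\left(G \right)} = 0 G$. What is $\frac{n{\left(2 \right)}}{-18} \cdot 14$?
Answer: $0$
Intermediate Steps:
$n{\left(G \right)} = 0$
$\frac{n{\left(2 \right)}}{-18} \cdot 14 = \frac{0}{-18} \cdot 14 = 0 \left(- \frac{1}{18}\right) 14 = 0 \cdot 14 = 0$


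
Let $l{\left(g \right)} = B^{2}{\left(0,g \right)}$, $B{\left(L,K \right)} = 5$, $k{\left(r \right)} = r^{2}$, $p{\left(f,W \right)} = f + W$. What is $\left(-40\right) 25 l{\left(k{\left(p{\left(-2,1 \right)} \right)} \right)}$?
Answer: $-25000$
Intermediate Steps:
$p{\left(f,W \right)} = W + f$
$l{\left(g \right)} = 25$ ($l{\left(g \right)} = 5^{2} = 25$)
$\left(-40\right) 25 l{\left(k{\left(p{\left(-2,1 \right)} \right)} \right)} = \left(-40\right) 25 \cdot 25 = \left(-1000\right) 25 = -25000$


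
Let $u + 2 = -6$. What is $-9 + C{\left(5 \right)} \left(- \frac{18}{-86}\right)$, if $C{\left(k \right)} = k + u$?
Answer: $- \frac{414}{43} \approx -9.6279$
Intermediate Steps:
$u = -8$ ($u = -2 - 6 = -8$)
$C{\left(k \right)} = -8 + k$ ($C{\left(k \right)} = k - 8 = -8 + k$)
$-9 + C{\left(5 \right)} \left(- \frac{18}{-86}\right) = -9 + \left(-8 + 5\right) \left(- \frac{18}{-86}\right) = -9 - 3 \left(\left(-18\right) \left(- \frac{1}{86}\right)\right) = -9 - \frac{27}{43} = - \frac{414}{43}$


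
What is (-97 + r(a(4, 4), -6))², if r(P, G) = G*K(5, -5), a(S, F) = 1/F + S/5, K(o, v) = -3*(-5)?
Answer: 34969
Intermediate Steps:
K(o, v) = 15
a(S, F) = 1/F + S/5 (a(S, F) = 1/F + S*(⅕) = 1/F + S/5)
r(P, G) = 15*G (r(P, G) = G*15 = 15*G)
(-97 + r(a(4, 4), -6))² = (-97 + 15*(-6))² = (-97 - 90)² = (-187)² = 34969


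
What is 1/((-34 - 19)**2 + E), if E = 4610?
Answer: 1/7419 ≈ 0.00013479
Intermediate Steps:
1/((-34 - 19)**2 + E) = 1/((-34 - 19)**2 + 4610) = 1/((-53)**2 + 4610) = 1/(2809 + 4610) = 1/7419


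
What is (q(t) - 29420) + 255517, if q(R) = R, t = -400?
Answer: 225697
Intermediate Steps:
(q(t) - 29420) + 255517 = (-400 - 29420) + 255517 = -29820 + 255517 = 225697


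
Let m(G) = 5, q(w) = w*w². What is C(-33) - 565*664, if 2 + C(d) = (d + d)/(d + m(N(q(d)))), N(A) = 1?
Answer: -5252235/14 ≈ -3.7516e+5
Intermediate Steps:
q(w) = w³
C(d) = -2 + 2*d/(5 + d) (C(d) = -2 + (d + d)/(d + 5) = -2 + (2*d)/(5 + d) = -2 + 2*d/(5 + d))
C(-33) - 565*664 = -10/(5 - 33) - 565*664 = -10/(-28) - 375160 = -10*(-1/28) - 375160 = 5/14 - 375160 = -5252235/14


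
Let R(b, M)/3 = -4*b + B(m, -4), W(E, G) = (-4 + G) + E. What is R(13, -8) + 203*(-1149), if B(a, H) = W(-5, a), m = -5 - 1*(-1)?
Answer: -233442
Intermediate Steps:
m = -4 (m = -5 + 1 = -4)
W(E, G) = -4 + E + G
B(a, H) = -9 + a (B(a, H) = -4 - 5 + a = -9 + a)
R(b, M) = -39 - 12*b (R(b, M) = 3*(-4*b + (-9 - 4)) = 3*(-4*b - 13) = 3*(-13 - 4*b) = -39 - 12*b)
R(13, -8) + 203*(-1149) = (-39 - 12*13) + 203*(-1149) = (-39 - 156) - 233247 = -195 - 233247 = -233442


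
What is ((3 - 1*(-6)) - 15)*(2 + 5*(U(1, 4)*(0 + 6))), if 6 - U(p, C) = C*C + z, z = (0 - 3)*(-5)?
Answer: 4488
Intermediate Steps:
z = 15 (z = -3*(-5) = 15)
U(p, C) = -9 - C² (U(p, C) = 6 - (C*C + 15) = 6 - (C² + 15) = 6 - (15 + C²) = 6 + (-15 - C²) = -9 - C²)
((3 - 1*(-6)) - 15)*(2 + 5*(U(1, 4)*(0 + 6))) = ((3 - 1*(-6)) - 15)*(2 + 5*((-9 - 1*4²)*(0 + 6))) = ((3 + 6) - 15)*(2 + 5*((-9 - 1*16)*6)) = (9 - 15)*(2 + 5*((-9 - 16)*6)) = -6*(2 + 5*(-25*6)) = -6*(2 + 5*(-150)) = -6*(2 - 750) = -6*(-748) = 4488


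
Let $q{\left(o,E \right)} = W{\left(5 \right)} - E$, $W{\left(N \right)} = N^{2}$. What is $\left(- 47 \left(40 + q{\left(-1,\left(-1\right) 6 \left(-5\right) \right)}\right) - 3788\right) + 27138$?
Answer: $21705$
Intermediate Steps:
$q{\left(o,E \right)} = 25 - E$ ($q{\left(o,E \right)} = 5^{2} - E = 25 - E$)
$\left(- 47 \left(40 + q{\left(-1,\left(-1\right) 6 \left(-5\right) \right)}\right) - 3788\right) + 27138 = \left(- 47 \left(40 + \left(25 - \left(-1\right) 6 \left(-5\right)\right)\right) - 3788\right) + 27138 = \left(- 47 \left(40 + \left(25 - \left(-6\right) \left(-5\right)\right)\right) - 3788\right) + 27138 = \left(- 47 \left(40 + \left(25 - 30\right)\right) - 3788\right) + 27138 = \left(- 47 \left(40 - 5\right) - 3788\right) + 27138 = \left(\left(-47\right) 35 - 3788\right) + 27138 = \left(-1645 - 3788\right) + 27138 = -5433 + 27138 = 21705$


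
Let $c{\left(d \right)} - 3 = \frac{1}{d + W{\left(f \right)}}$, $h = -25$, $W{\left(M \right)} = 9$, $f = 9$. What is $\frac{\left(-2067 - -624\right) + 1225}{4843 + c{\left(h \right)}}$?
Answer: $- \frac{3488}{77535} \approx -0.044986$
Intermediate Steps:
$c{\left(d \right)} = 3 + \frac{1}{9 + d}$ ($c{\left(d \right)} = 3 + \frac{1}{d + 9} = 3 + \frac{1}{9 + d}$)
$\frac{\left(-2067 - -624\right) + 1225}{4843 + c{\left(h \right)}} = \frac{\left(-2067 - -624\right) + 1225}{4843 + \frac{28 + 3 \left(-25\right)}{9 - 25}} = \frac{\left(-2067 + 624\right) + 1225}{4843 + \frac{28 - 75}{-16}} = \frac{-1443 + 1225}{4843 - - \frac{47}{16}} = - \frac{218}{4843 + \frac{47}{16}} = - \frac{218}{\frac{77535}{16}} = \left(-218\right) \frac{16}{77535} = - \frac{3488}{77535}$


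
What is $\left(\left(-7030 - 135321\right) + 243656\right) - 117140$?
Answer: $-15835$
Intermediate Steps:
$\left(\left(-7030 - 135321\right) + 243656\right) - 117140 = \left(-142351 + 243656\right) - 117140 = 101305 - 117140 = -15835$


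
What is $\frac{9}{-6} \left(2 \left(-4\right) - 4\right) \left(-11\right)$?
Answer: $-198$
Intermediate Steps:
$\frac{9}{-6} \left(2 \left(-4\right) - 4\right) \left(-11\right) = 9 \left(- \frac{1}{6}\right) \left(-8 - 4\right) \left(-11\right) = \left(- \frac{3}{2}\right) \left(-12\right) \left(-11\right) = 18 \left(-11\right) = -198$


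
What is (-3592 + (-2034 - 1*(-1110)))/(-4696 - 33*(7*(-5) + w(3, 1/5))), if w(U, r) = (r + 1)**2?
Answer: 112900/89713 ≈ 1.2585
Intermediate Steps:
w(U, r) = (1 + r)**2
(-3592 + (-2034 - 1*(-1110)))/(-4696 - 33*(7*(-5) + w(3, 1/5))) = (-3592 + (-2034 - 1*(-1110)))/(-4696 - 33*(7*(-5) + (1 + 1/5)**2)) = (-3592 + (-2034 + 1110))/(-4696 - 33*(-35 + (1 + 1/5)**2)) = (-3592 - 924)/(-4696 - 33*(-35 + (6/5)**2)) = -4516/(-4696 - 33*(-35 + 36/25)) = -4516/(-4696 - 33*(-839/25)) = -4516/(-4696 + 27687/25) = -4516/(-89713/25) = -4516*(-25/89713) = 112900/89713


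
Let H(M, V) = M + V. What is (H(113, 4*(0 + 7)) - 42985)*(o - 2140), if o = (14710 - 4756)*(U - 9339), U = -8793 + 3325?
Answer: 6314820775192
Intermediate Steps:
U = -5468
o = -147388878 (o = (14710 - 4756)*(-5468 - 9339) = 9954*(-14807) = -147388878)
(H(113, 4*(0 + 7)) - 42985)*(o - 2140) = ((113 + 4*(0 + 7)) - 42985)*(-147388878 - 2140) = ((113 + 4*7) - 42985)*(-147391018) = ((113 + 28) - 42985)*(-147391018) = (141 - 42985)*(-147391018) = -42844*(-147391018) = 6314820775192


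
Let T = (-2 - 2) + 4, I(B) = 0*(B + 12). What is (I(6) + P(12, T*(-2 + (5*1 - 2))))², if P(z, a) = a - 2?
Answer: 4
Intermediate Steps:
I(B) = 0 (I(B) = 0*(12 + B) = 0)
T = 0 (T = -4 + 4 = 0)
P(z, a) = -2 + a
(I(6) + P(12, T*(-2 + (5*1 - 2))))² = (0 + (-2 + 0*(-2 + (5*1 - 2))))² = (0 + (-2 + 0*(-2 + (5 - 2))))² = (0 + (-2 + 0*(-2 + 3)))² = (0 + (-2 + 0*1))² = (0 + (-2 + 0))² = (0 - 2)² = (-2)² = 4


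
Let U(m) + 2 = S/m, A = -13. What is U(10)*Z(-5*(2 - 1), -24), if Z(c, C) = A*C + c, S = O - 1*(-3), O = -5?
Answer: -3377/5 ≈ -675.40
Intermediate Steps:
S = -2 (S = -5 - 1*(-3) = -5 + 3 = -2)
Z(c, C) = c - 13*C (Z(c, C) = -13*C + c = c - 13*C)
U(m) = -2 - 2/m
U(10)*Z(-5*(2 - 1), -24) = (-2 - 2/10)*(-5*(2 - 1) - 13*(-24)) = (-2 - 2*⅒)*(-5*1 + 312) = (-2 - ⅕)*(-5 + 312) = -11/5*307 = -3377/5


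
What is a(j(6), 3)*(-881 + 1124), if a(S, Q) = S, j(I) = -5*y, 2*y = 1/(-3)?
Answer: 405/2 ≈ 202.50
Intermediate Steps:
y = -⅙ (y = (½)/(-3) = (½)*(-⅓) = -⅙ ≈ -0.16667)
j(I) = ⅚ (j(I) = -5*(-⅙) = ⅚)
a(j(6), 3)*(-881 + 1124) = 5*(-881 + 1124)/6 = (⅚)*243 = 405/2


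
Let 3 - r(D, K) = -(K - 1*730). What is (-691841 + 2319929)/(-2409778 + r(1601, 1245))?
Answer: -58146/86045 ≈ -0.67576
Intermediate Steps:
r(D, K) = -727 + K (r(D, K) = 3 - (-1)*(K - 1*730) = 3 - (-1)*(K - 730) = 3 - (-1)*(-730 + K) = 3 - (730 - K) = 3 + (-730 + K) = -727 + K)
(-691841 + 2319929)/(-2409778 + r(1601, 1245)) = (-691841 + 2319929)/(-2409778 + (-727 + 1245)) = 1628088/(-2409778 + 518) = 1628088/(-2409260) = 1628088*(-1/2409260) = -58146/86045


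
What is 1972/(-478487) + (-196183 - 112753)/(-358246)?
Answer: 73557699360/85708026901 ≈ 0.85824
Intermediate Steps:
1972/(-478487) + (-196183 - 112753)/(-358246) = 1972*(-1/478487) - 308936*(-1/358246) = -1972/478487 + 154468/179123 = 73557699360/85708026901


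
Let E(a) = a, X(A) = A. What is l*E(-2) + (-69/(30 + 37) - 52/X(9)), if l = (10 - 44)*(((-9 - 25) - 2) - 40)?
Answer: -3120409/603 ≈ -5174.8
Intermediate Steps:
l = 2584 (l = -34*((-34 - 2) - 40) = -34*(-36 - 40) = -34*(-76) = 2584)
l*E(-2) + (-69/(30 + 37) - 52/X(9)) = 2584*(-2) + (-69/(30 + 37) - 52/9) = -5168 + (-69/67 - 52*1/9) = -5168 + (-69*1/67 - 52/9) = -5168 + (-69/67 - 52/9) = -5168 - 4105/603 = -3120409/603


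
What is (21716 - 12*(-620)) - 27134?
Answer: 2022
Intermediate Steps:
(21716 - 12*(-620)) - 27134 = (21716 + 7440) - 27134 = 29156 - 27134 = 2022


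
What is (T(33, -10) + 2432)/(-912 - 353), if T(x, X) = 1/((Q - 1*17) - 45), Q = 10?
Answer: -126463/65780 ≈ -1.9225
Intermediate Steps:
T(x, X) = -1/52 (T(x, X) = 1/((10 - 1*17) - 45) = 1/((10 - 17) - 45) = 1/(-7 - 45) = 1/(-52) = -1/52)
(T(33, -10) + 2432)/(-912 - 353) = (-1/52 + 2432)/(-912 - 353) = (126463/52)/(-1265) = (126463/52)*(-1/1265) = -126463/65780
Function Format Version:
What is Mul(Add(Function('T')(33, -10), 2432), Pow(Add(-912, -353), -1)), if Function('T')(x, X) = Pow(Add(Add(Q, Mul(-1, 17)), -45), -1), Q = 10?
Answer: Rational(-126463, 65780) ≈ -1.9225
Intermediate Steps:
Function('T')(x, X) = Rational(-1, 52) (Function('T')(x, X) = Pow(Add(Add(10, Mul(-1, 17)), -45), -1) = Pow(Add(Add(10, -17), -45), -1) = Pow(Add(-7, -45), -1) = Pow(-52, -1) = Rational(-1, 52))
Mul(Add(Function('T')(33, -10), 2432), Pow(Add(-912, -353), -1)) = Mul(Add(Rational(-1, 52), 2432), Pow(Add(-912, -353), -1)) = Mul(Rational(126463, 52), Pow(-1265, -1)) = Mul(Rational(126463, 52), Rational(-1, 1265)) = Rational(-126463, 65780)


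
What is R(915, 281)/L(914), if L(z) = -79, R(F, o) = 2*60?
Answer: -120/79 ≈ -1.5190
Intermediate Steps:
R(F, o) = 120
R(915, 281)/L(914) = 120/(-79) = 120*(-1/79) = -120/79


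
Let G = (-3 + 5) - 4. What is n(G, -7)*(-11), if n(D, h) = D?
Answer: 22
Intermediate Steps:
G = -2 (G = 2 - 4 = -2)
n(G, -7)*(-11) = -2*(-11) = 22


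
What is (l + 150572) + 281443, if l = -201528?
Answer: 230487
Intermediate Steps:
(l + 150572) + 281443 = (-201528 + 150572) + 281443 = -50956 + 281443 = 230487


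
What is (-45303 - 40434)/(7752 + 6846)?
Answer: -28579/4866 ≈ -5.8732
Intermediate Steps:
(-45303 - 40434)/(7752 + 6846) = -85737/14598 = -85737*1/14598 = -28579/4866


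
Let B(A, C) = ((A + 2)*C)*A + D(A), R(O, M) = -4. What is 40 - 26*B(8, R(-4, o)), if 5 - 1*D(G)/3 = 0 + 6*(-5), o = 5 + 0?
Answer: 5630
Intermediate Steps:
o = 5
D(G) = 105 (D(G) = 15 - 3*(0 + 6*(-5)) = 15 - 3*(0 - 30) = 15 - 3*(-30) = 15 + 90 = 105)
B(A, C) = 105 + A*C*(2 + A) (B(A, C) = ((A + 2)*C)*A + 105 = ((2 + A)*C)*A + 105 = (C*(2 + A))*A + 105 = A*C*(2 + A) + 105 = 105 + A*C*(2 + A))
40 - 26*B(8, R(-4, o)) = 40 - 26*(105 - 4*8**2 + 2*8*(-4)) = 40 - 26*(105 - 4*64 - 64) = 40 - 26*(105 - 256 - 64) = 40 - 26*(-215) = 40 + 5590 = 5630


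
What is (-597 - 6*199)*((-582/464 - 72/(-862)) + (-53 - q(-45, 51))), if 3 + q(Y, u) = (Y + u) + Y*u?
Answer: -400763149029/99992 ≈ -4.0080e+6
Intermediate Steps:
q(Y, u) = -3 + Y + u + Y*u (q(Y, u) = -3 + ((Y + u) + Y*u) = -3 + (Y + u + Y*u) = -3 + Y + u + Y*u)
(-597 - 6*199)*((-582/464 - 72/(-862)) + (-53 - q(-45, 51))) = (-597 - 6*199)*((-582/464 - 72/(-862)) + (-53 - (-3 - 45 + 51 - 45*51))) = (-597 - 1194)*((-582*1/464 - 72*(-1/862)) + (-53 - (-3 - 45 + 51 - 2295))) = -1791*((-291/232 + 36/431) + (-53 - 1*(-2292))) = -1791*(-117069/99992 + (-53 + 2292)) = -1791*(-117069/99992 + 2239) = -1791*223765019/99992 = -400763149029/99992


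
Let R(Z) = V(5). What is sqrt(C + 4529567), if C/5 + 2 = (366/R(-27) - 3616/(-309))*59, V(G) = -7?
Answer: sqrt(21135832586463)/2163 ≈ 2125.5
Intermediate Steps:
R(Z) = -7
C = -25917320/2163 (C = -10 + 5*((366/(-7) - 3616/(-309))*59) = -10 + 5*((366*(-1/7) - 3616*(-1/309))*59) = -10 + 5*((-366/7 + 3616/309)*59) = -10 + 5*(-87782/2163*59) = -10 + 5*(-5179138/2163) = -10 - 25895690/2163 = -25917320/2163 ≈ -11982.)
sqrt(C + 4529567) = sqrt(-25917320/2163 + 4529567) = sqrt(9771536101/2163) = sqrt(21135832586463)/2163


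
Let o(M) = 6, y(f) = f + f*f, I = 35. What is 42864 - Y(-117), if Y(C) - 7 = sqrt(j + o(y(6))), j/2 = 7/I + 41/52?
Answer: 42857 - sqrt(134810)/130 ≈ 42854.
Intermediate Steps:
y(f) = f + f**2
j = 257/130 (j = 2*(7/35 + 41/52) = 2*(7*(1/35) + 41*(1/52)) = 2*(1/5 + 41/52) = 2*(257/260) = 257/130 ≈ 1.9769)
Y(C) = 7 + sqrt(134810)/130 (Y(C) = 7 + sqrt(257/130 + 6) = 7 + sqrt(1037/130) = 7 + sqrt(134810)/130)
42864 - Y(-117) = 42864 - (7 + sqrt(134810)/130) = 42864 + (-7 - sqrt(134810)/130) = 42857 - sqrt(134810)/130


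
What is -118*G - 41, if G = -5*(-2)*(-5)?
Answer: 5859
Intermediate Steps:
G = -50 (G = 10*(-5) = -50)
-118*G - 41 = -118*(-50) - 41 = 5900 - 41 = 5859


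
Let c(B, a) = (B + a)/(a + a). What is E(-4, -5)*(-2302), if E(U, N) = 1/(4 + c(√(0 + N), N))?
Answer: -103590/203 - 2302*I*√5/203 ≈ -510.3 - 25.357*I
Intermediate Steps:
c(B, a) = (B + a)/(2*a) (c(B, a) = (B + a)/((2*a)) = (B + a)*(1/(2*a)) = (B + a)/(2*a))
E(U, N) = 1/(4 + (N + √N)/(2*N)) (E(U, N) = 1/(4 + (√(0 + N) + N)/(2*N)) = 1/(4 + (√N + N)/(2*N)) = 1/(4 + (N + √N)/(2*N)))
E(-4, -5)*(-2302) = (2*(-5)/(√(-5) + 9*(-5)))*(-2302) = (2*(-5)/(I*√5 - 45))*(-2302) = (2*(-5)/(-45 + I*√5))*(-2302) = -10/(-45 + I*√5)*(-2302) = 23020/(-45 + I*√5)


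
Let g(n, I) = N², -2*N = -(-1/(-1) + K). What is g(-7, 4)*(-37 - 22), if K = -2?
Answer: -59/4 ≈ -14.750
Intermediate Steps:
N = -½ (N = -(-1)*(-1/(-1) - 2)/2 = -(-1)*(-1*(-1) - 2)/2 = -(-1)*(1 - 2)/2 = -(-1)*(-1)/2 = -½*1 = -½ ≈ -0.50000)
g(n, I) = ¼ (g(n, I) = (-½)² = ¼)
g(-7, 4)*(-37 - 22) = (-37 - 22)/4 = (¼)*(-59) = -59/4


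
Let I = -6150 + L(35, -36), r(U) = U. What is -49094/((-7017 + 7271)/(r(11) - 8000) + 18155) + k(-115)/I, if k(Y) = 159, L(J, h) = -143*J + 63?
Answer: -4373476493391/1608784134772 ≈ -2.7185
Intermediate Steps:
L(J, h) = 63 - 143*J
I = -11092 (I = -6150 + (63 - 143*35) = -6150 + (63 - 5005) = -6150 - 4942 = -11092)
-49094/((-7017 + 7271)/(r(11) - 8000) + 18155) + k(-115)/I = -49094/((-7017 + 7271)/(11 - 8000) + 18155) + 159/(-11092) = -49094/(254/(-7989) + 18155) + 159*(-1/11092) = -49094/(254*(-1/7989) + 18155) - 159/11092 = -49094/(-254/7989 + 18155) - 159/11092 = -49094/145040041/7989 - 159/11092 = -49094*7989/145040041 - 159/11092 = -392211966/145040041 - 159/11092 = -4373476493391/1608784134772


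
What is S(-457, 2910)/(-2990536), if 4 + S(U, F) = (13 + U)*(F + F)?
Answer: 646021/747634 ≈ 0.86409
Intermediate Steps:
S(U, F) = -4 + 2*F*(13 + U) (S(U, F) = -4 + (13 + U)*(F + F) = -4 + (13 + U)*(2*F) = -4 + 2*F*(13 + U))
S(-457, 2910)/(-2990536) = (-4 + 26*2910 + 2*2910*(-457))/(-2990536) = (-4 + 75660 - 2659740)*(-1/2990536) = -2584084*(-1/2990536) = 646021/747634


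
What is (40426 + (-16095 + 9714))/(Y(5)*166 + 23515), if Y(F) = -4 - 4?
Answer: 3095/2017 ≈ 1.5345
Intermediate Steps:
Y(F) = -8
(40426 + (-16095 + 9714))/(Y(5)*166 + 23515) = (40426 + (-16095 + 9714))/(-8*166 + 23515) = (40426 - 6381)/(-1328 + 23515) = 34045/22187 = 34045*(1/22187) = 3095/2017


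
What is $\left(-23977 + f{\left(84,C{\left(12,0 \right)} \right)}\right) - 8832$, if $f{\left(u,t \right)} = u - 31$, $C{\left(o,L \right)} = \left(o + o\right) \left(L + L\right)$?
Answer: $-32756$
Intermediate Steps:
$C{\left(o,L \right)} = 4 L o$ ($C{\left(o,L \right)} = 2 o 2 L = 4 L o$)
$f{\left(u,t \right)} = -31 + u$ ($f{\left(u,t \right)} = u - 31 = -31 + u$)
$\left(-23977 + f{\left(84,C{\left(12,0 \right)} \right)}\right) - 8832 = \left(-23977 + \left(-31 + 84\right)\right) - 8832 = \left(-23977 + 53\right) - 8832 = -23924 - 8832 = -32756$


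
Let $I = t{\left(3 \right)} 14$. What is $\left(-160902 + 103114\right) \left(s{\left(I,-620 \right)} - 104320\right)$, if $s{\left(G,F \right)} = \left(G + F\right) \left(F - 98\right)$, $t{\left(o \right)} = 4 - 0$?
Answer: $-17372922016$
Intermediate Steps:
$t{\left(o \right)} = 4$ ($t{\left(o \right)} = 4 + 0 = 4$)
$I = 56$ ($I = 4 \cdot 14 = 56$)
$s{\left(G,F \right)} = \left(-98 + F\right) \left(F + G\right)$ ($s{\left(G,F \right)} = \left(F + G\right) \left(-98 + F\right) = \left(-98 + F\right) \left(F + G\right)$)
$\left(-160902 + 103114\right) \left(s{\left(I,-620 \right)} - 104320\right) = \left(-160902 + 103114\right) \left(\left(\left(-620\right)^{2} - -60760 - 5488 - 34720\right) - 104320\right) = - 57788 \left(\left(384400 + 60760 - 5488 - 34720\right) - 104320\right) = - 57788 \left(404952 - 104320\right) = \left(-57788\right) 300632 = -17372922016$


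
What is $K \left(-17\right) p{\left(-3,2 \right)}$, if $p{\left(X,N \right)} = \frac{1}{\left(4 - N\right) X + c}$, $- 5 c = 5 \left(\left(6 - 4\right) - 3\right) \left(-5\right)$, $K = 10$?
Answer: $\frac{170}{11} \approx 15.455$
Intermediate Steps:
$c = -5$ ($c = - \frac{5 \left(\left(6 - 4\right) - 3\right) \left(-5\right)}{5} = - \frac{5 \left(2 - 3\right) \left(-5\right)}{5} = - \frac{5 \left(-1\right) \left(-5\right)}{5} = - \frac{\left(-5\right) \left(-5\right)}{5} = \left(- \frac{1}{5}\right) 25 = -5$)
$p{\left(X,N \right)} = \frac{1}{-5 + X \left(4 - N\right)}$ ($p{\left(X,N \right)} = \frac{1}{\left(4 - N\right) X - 5} = \frac{1}{X \left(4 - N\right) - 5} = \frac{1}{-5 + X \left(4 - N\right)}$)
$K \left(-17\right) p{\left(-3,2 \right)} = 10 \left(-17\right) \left(- \frac{1}{5 - -12 + 2 \left(-3\right)}\right) = - 170 \left(- \frac{1}{5 + 12 - 6}\right) = - 170 \left(- \frac{1}{11}\right) = - 170 \left(\left(-1\right) \frac{1}{11}\right) = \left(-170\right) \left(- \frac{1}{11}\right) = \frac{170}{11}$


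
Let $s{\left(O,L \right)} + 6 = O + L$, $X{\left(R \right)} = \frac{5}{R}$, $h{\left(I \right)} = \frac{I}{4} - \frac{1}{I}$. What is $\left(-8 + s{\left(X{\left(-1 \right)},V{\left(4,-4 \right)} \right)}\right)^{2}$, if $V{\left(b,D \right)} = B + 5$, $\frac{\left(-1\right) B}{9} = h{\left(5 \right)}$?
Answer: $\frac{219961}{400} \approx 549.9$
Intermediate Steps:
$h{\left(I \right)} = - \frac{1}{I} + \frac{I}{4}$ ($h{\left(I \right)} = I \frac{1}{4} - \frac{1}{I} = \frac{I}{4} - \frac{1}{I} = - \frac{1}{I} + \frac{I}{4}$)
$B = - \frac{189}{20}$ ($B = - 9 \left(- \frac{1}{5} + \frac{1}{4} \cdot 5\right) = - 9 \left(\left(-1\right) \frac{1}{5} + \frac{5}{4}\right) = - 9 \left(- \frac{1}{5} + \frac{5}{4}\right) = \left(-9\right) \frac{21}{20} = - \frac{189}{20} \approx -9.45$)
$V{\left(b,D \right)} = - \frac{89}{20}$ ($V{\left(b,D \right)} = - \frac{189}{20} + 5 = - \frac{89}{20}$)
$s{\left(O,L \right)} = -6 + L + O$ ($s{\left(O,L \right)} = -6 + \left(O + L\right) = -6 + \left(L + O\right) = -6 + L + O$)
$\left(-8 + s{\left(X{\left(-1 \right)},V{\left(4,-4 \right)} \right)}\right)^{2} = \left(-8 - \left(\frac{209}{20} + 5\right)\right)^{2} = \left(-8 - \frac{309}{20}\right)^{2} = \left(- \frac{469}{20}\right)^{2} = \frac{219961}{400}$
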